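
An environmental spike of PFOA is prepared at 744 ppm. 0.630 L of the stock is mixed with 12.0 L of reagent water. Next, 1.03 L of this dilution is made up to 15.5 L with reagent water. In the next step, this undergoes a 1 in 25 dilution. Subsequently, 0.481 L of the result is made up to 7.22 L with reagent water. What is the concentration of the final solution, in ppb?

6.57 ppb

Overall dilution factor = 20.05 × 15.05 × 25 × 15.01 = 1.13 × 10⁵.
744 ppm / 1.13 × 10⁵ = 6.57 × 10⁻³ ppm = 6.57 ppb.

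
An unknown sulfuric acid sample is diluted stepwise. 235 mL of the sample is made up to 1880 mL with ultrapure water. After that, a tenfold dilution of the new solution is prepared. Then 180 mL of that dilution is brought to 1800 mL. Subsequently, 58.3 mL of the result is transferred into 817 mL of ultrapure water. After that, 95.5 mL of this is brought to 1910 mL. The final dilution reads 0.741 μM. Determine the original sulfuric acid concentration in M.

0.178 M

Overall dilution factor = 8 × 10 × 10 × 15.01 × 20 = 2.40 × 10⁵.
Original = 0.741 μM × 2.40 × 10⁵ = 1.78 × 10⁵ μM = 0.178 M.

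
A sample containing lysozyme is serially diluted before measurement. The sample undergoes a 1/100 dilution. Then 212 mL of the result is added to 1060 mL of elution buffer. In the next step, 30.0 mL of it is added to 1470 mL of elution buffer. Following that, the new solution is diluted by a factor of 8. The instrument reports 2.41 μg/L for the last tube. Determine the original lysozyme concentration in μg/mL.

Overall dilution factor = 100 × 6 × 50 × 8 = 2.40 × 10⁵.
Original = 2.41 μg/L × 2.40 × 10⁵ = 5.78 × 10⁵ μg/L = 578 μg/mL.

578 μg/mL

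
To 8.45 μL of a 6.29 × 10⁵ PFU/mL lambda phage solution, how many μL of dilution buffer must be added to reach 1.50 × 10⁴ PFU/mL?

346 μL

V₂ = C₁V₁/C₂ = 6.29 × 10⁵ × 8.45 / 1.50 × 10⁴ = 354 μL.
Diluent to add = V₂ − V₁ = 354 − 8.45 = 346 μL.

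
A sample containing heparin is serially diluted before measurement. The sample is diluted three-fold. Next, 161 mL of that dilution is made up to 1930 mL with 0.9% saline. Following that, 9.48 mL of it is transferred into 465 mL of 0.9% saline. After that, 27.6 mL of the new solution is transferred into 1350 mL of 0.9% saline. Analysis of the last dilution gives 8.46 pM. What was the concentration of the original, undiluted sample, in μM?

0.760 μM

Overall dilution factor = 3 × 11.99 × 50.05 × 49.91 = 8.98 × 10⁴.
Original = 8.46 pM × 8.98 × 10⁴ = 7.60 × 10⁵ pM = 0.760 μM.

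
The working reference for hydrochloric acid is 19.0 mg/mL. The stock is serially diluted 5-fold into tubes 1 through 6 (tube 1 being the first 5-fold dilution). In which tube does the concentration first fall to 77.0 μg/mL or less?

tube 4

Tube n has concentration 19.0 mg/mL / 5ⁿ.
Need 5ⁿ ≥ 19.0 mg/mL / 77.0 μg/mL = 247, so n ≥ 3.42.
First such tube: n = 4.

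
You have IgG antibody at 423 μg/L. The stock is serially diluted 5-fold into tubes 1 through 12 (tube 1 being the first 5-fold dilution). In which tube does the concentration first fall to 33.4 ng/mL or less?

tube 2

Tube n has concentration 423 μg/L / 5ⁿ.
Need 5ⁿ ≥ 423 μg/L / 33.4 ng/mL = 12.7, so n ≥ 1.58.
First such tube: n = 2.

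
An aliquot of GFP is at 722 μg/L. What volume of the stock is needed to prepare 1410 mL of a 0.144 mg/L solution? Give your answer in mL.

0.144 mg/L = 144 μg/L.
V₁ = C₂V₂/C₁ = 144 × 1410 / 722 = 281 mL.

281 mL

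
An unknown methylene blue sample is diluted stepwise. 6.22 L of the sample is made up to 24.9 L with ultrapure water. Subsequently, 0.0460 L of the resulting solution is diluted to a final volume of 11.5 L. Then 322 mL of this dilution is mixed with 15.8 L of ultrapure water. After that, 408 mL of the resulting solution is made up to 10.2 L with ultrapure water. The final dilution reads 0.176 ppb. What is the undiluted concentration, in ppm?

Overall dilution factor = 4.003 × 250 × 50.07 × 25 = 1.25 × 10⁶.
Original = 0.176 ppb × 1.25 × 10⁶ = 2.20 × 10⁵ ppb = 220 ppm.

220 ppm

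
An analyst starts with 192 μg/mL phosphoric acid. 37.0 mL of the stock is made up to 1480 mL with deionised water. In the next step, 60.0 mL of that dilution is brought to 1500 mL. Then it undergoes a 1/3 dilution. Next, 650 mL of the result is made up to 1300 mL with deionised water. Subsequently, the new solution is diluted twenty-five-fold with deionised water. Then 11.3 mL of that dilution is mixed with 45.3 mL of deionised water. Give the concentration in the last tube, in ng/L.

256 ng/L

Overall dilution factor = 40 × 25 × 3 × 2 × 25 × 5.009 = 7.51 × 10⁵.
192 μg/mL / 7.51 × 10⁵ = 2.56 × 10⁻⁴ μg/mL = 256 ng/L.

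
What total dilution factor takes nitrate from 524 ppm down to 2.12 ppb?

Factor = C₀/C_target = 524 ppm / 2.12 ppb = 2.47 × 10⁵.

2.47 × 10⁵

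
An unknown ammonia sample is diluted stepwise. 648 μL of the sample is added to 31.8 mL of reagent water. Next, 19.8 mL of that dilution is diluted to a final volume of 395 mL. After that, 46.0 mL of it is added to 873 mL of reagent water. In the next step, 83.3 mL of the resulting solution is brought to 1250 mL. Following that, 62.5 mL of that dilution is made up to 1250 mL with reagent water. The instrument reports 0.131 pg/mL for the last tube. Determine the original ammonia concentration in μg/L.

Overall dilution factor = 50.07 × 19.95 × 19.98 × 15.01 × 20 = 5.99 × 10⁶.
Original = 0.131 pg/mL × 5.99 × 10⁶ = 7.85 × 10⁵ pg/mL = 785 μg/L.

785 μg/L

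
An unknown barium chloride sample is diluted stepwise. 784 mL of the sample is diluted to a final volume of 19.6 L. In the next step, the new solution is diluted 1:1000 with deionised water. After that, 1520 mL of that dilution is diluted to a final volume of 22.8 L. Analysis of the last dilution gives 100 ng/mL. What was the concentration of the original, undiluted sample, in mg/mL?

37.5 mg/mL

Overall dilution factor = 25 × 1000 × 15 = 3.75 × 10⁵.
Original = 100 ng/mL × 3.75 × 10⁵ = 3.75 × 10⁷ ng/mL = 37.5 mg/mL.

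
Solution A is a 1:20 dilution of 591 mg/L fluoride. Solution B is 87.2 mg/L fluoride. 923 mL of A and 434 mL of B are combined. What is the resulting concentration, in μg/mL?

48.0 μg/mL

C_A = 591 mg/L / 20 = 29.6 mg/L.
C_mix = (C_A·V_A + C_B·V_B)/(V_A + V_B) = (29.6×923 + 87.2×434) / 1357 = 48.0 mg/L = 48.0 μg/mL.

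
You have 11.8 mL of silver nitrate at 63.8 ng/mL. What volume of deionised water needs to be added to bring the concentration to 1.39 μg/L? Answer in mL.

1.39 μg/L = 1.39 ng/mL.
V₂ = C₁V₁/C₂ = 63.8 × 11.8 / 1.39 = 542 mL.
Diluent to add = V₂ − V₁ = 542 − 11.8 = 530 mL.

530 mL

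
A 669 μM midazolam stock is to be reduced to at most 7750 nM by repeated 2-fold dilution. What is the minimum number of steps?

Need 2ⁿ ≥ 86.3, so n ≥ log(86.3)/log(2) = 6.43.
Minimum whole steps: n = 7.

7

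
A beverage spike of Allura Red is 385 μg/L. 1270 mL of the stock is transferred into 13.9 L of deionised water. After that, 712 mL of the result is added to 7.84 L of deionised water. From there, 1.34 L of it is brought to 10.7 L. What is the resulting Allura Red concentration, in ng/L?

336 ng/L

Overall dilution factor = 11.94 × 12.01 × 7.985 = 1146.
385 μg/L / 1146 = 0.336 μg/L = 336 ng/L.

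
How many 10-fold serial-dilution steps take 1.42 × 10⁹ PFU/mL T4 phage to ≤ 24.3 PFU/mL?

Need 10ⁿ ≥ 5.84 × 10⁷, so n ≥ log(5.84 × 10⁷)/log(10) = 7.77.
Minimum whole steps: n = 8.

8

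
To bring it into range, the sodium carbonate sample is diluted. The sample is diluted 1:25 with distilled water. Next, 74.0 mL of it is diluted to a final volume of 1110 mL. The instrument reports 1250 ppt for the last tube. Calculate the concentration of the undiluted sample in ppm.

0.469 ppm

Overall dilution factor = 25 × 15 = 375.
Original = 1250 ppt × 375 = 4.69 × 10⁵ ppt = 0.469 ppm.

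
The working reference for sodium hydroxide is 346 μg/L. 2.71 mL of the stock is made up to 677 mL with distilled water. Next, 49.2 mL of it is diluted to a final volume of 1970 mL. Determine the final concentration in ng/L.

34.6 ng/L

Overall dilution factor = 249.8 × 40.04 = 1.00 × 10⁴.
346 μg/L / 1.00 × 10⁴ = 0.0346 μg/L = 34.6 ng/L.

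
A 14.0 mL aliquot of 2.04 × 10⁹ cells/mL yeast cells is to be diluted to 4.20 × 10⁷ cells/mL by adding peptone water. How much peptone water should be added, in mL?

V₂ = C₁V₁/C₂ = 2.04 × 10⁹ × 14.0 / 4.20 × 10⁷ = 680 mL.
Diluent to add = V₂ − V₁ = 680 − 14.0 = 666 mL.

666 mL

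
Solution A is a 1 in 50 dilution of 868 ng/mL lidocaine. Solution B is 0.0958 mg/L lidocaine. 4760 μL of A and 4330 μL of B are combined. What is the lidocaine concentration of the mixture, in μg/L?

C_A = 868 ng/mL / 50 = 17.4 ng/mL.
C_B = 0.0958 mg/L = 95.8 ng/mL.
C_mix = (C_A·V_A + C_B·V_B)/(V_A + V_B) = (17.4×4760 + 95.8×4330) / 9090 = 54.7 ng/mL = 54.7 μg/L.

54.7 μg/L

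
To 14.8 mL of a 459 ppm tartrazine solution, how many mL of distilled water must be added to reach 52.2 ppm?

V₂ = C₁V₁/C₂ = 459 × 14.8 / 52.2 = 130 mL.
Diluent to add = V₂ − V₁ = 130 − 14.8 = 115 mL.

115 mL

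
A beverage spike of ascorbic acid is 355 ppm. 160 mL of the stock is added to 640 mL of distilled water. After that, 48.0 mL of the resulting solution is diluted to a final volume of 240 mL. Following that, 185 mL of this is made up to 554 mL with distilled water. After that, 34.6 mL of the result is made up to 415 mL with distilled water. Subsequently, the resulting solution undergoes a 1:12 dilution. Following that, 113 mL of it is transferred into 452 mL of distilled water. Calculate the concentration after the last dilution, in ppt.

6590 ppt

Overall dilution factor = 5 × 5 × 2.995 × 11.99 × 12 × 5 = 5.39 × 10⁴.
355 ppm / 5.39 × 10⁴ = 6.59 × 10⁻³ ppm = 6590 ppt.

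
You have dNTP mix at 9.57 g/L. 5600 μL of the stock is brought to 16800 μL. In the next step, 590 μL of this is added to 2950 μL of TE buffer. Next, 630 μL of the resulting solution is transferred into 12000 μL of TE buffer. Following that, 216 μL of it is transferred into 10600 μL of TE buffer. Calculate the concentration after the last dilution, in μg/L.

Overall dilution factor = 3 × 6 × 20.05 × 50.07 = 1.81 × 10⁴.
9.57 g/L / 1.81 × 10⁴ = 5.30 × 10⁻⁴ g/L = 530 μg/L.

530 μg/L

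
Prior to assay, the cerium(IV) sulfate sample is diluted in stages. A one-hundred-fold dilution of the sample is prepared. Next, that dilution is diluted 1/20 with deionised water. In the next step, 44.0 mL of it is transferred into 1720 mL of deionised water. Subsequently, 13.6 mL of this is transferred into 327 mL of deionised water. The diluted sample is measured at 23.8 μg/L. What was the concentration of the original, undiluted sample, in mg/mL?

Overall dilution factor = 100 × 20 × 40.09 × 25.04 = 2.01 × 10⁶.
Original = 23.8 μg/L × 2.01 × 10⁶ = 4.78 × 10⁷ μg/L = 47.8 mg/mL.

47.8 mg/mL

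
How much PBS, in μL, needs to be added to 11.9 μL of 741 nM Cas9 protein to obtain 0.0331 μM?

255 μL

0.0331 μM = 33.1 nM.
V₂ = C₁V₁/C₂ = 741 × 11.9 / 33.1 = 266 μL.
Diluent to add = V₂ − V₁ = 266 − 11.9 = 255 μL.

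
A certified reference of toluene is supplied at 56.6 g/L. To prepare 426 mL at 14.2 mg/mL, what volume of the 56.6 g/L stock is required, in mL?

14.2 mg/mL = 14.2 g/L.
V₁ = C₂V₂/C₁ = 14.2 × 426 / 56.6 = 107 mL.

107 mL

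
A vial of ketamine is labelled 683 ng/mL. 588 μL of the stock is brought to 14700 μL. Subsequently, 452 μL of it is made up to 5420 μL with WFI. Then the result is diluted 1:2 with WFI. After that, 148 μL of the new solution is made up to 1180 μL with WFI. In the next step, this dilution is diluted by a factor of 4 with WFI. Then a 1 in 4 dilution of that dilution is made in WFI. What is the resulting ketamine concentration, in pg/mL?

8.93 pg/mL

Overall dilution factor = 25 × 11.99 × 2 × 7.973 × 4 × 4 = 7.65 × 10⁴.
683 ng/mL / 7.65 × 10⁴ = 8.93 × 10⁻³ ng/mL = 8.93 pg/mL.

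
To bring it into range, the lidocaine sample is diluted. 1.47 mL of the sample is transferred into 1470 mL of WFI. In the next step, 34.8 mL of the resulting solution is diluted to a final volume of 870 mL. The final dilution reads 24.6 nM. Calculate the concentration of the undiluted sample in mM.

Overall dilution factor = 1001 × 25 = 2.50 × 10⁴.
Original = 24.6 nM × 2.50 × 10⁴ = 6.16 × 10⁵ nM = 0.616 mM.

0.616 mM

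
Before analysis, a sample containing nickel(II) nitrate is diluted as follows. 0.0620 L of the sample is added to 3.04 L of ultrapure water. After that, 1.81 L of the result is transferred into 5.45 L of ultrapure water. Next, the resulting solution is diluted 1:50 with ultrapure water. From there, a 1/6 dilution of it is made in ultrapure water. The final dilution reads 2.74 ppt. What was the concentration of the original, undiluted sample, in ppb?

Overall dilution factor = 50.03 × 4.011 × 50 × 6 = 6.02 × 10⁴.
Original = 2.74 ppt × 6.02 × 10⁴ = 1.65 × 10⁵ ppt = 165 ppb.

165 ppb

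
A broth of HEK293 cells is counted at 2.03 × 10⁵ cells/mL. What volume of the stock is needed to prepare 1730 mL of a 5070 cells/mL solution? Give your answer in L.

0.0432 L

V₁ = C₂V₂/C₁ = 5070 × 1730 / 2.03 × 10⁵ = 43.2 mL = 0.0432 L.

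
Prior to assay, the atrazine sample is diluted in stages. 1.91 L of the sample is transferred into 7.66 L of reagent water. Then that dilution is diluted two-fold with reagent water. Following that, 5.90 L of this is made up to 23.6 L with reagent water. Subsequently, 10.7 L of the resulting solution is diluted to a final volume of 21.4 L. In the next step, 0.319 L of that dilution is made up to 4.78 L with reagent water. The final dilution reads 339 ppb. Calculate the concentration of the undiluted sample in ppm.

Overall dilution factor = 5.010 × 2 × 4 × 2 × 14.98 = 1201.
Original = 339 ppb × 1201 = 4.07 × 10⁵ ppb = 407 ppm.

407 ppm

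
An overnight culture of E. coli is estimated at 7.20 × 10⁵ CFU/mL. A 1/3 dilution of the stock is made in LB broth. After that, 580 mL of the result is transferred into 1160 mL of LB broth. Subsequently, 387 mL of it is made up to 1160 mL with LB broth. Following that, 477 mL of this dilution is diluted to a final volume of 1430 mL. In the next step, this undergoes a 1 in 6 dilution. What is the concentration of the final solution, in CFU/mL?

1480 CFU/mL

Overall dilution factor = 3 × 3 × 2.997 × 2.998 × 6 = 485.
7.20 × 10⁵ CFU/mL / 485 = 1480 CFU/mL.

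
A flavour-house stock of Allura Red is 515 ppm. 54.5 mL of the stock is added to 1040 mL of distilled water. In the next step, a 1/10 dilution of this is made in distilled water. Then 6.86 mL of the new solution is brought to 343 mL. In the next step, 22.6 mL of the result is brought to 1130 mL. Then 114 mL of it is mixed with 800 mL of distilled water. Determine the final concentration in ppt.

128 ppt

Overall dilution factor = 20.08 × 10 × 50 × 50 × 8.018 = 4.03 × 10⁶.
515 ppm / 4.03 × 10⁶ = 1.28 × 10⁻⁴ ppm = 128 ppt.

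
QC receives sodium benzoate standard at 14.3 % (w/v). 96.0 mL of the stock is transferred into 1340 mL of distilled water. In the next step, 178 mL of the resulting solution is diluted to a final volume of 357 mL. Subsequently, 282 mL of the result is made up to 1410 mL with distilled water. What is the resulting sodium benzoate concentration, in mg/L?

Overall dilution factor = 14.96 × 2.006 × 5 = 150.
14.3 % (w/v) / 150 = 0.0953 % (w/v) = 953 mg/L.

953 mg/L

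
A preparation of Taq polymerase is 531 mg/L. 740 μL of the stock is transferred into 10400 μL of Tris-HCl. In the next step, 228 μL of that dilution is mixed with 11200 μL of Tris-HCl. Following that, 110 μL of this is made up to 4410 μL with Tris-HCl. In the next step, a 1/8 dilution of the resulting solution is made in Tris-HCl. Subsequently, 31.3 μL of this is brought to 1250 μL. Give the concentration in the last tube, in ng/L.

54.9 ng/L

Overall dilution factor = 15.05 × 50.12 × 40.09 × 8 × 39.94 = 9.66 × 10⁶.
531 mg/L / 9.66 × 10⁶ = 5.49 × 10⁻⁵ mg/L = 54.9 ng/L.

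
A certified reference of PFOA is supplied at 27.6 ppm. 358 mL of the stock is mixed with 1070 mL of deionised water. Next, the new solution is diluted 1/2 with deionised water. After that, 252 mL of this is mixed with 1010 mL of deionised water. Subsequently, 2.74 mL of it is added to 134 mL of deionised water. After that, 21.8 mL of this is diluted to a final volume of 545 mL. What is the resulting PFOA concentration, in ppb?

0.554 ppb

Overall dilution factor = 3.989 × 2 × 5.008 × 49.91 × 25 = 4.98 × 10⁴.
27.6 ppm / 4.98 × 10⁴ = 5.54 × 10⁻⁴ ppm = 0.554 ppb.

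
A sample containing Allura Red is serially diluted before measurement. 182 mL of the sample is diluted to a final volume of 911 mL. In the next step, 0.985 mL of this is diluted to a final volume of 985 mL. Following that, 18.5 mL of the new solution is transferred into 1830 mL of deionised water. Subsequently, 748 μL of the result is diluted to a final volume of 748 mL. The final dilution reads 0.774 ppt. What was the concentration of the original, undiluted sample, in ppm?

387 ppm

Overall dilution factor = 5.005 × 1000 × 99.92 × 1000 = 5.00 × 10⁸.
Original = 0.774 ppt × 5.00 × 10⁸ = 3.87 × 10⁸ ppt = 387 ppm.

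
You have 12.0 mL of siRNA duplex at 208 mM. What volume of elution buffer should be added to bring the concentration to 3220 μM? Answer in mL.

763 mL

3220 μM = 3.22 mM.
V₂ = C₁V₁/C₂ = 208 × 12.0 / 3.22 = 775 mL.
Diluent to add = V₂ − V₁ = 775 − 12.0 = 763 mL.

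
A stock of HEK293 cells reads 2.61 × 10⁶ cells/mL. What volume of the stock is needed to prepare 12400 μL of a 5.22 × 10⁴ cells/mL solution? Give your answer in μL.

248 μL

V₁ = C₂V₂/C₁ = 5.22 × 10⁴ × 12400 / 2.61 × 10⁶ = 248 μL.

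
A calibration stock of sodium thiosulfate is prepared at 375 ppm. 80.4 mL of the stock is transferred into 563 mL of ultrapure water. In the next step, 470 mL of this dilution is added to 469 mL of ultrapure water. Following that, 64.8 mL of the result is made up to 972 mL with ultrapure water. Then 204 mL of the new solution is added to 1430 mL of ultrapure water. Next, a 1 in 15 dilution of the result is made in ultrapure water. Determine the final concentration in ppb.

Overall dilution factor = 8.002 × 1.998 × 15 × 8.010 × 15 = 2.88 × 10⁴.
375 ppm / 2.88 × 10⁴ = 0.0130 ppm = 13.0 ppb.

13.0 ppb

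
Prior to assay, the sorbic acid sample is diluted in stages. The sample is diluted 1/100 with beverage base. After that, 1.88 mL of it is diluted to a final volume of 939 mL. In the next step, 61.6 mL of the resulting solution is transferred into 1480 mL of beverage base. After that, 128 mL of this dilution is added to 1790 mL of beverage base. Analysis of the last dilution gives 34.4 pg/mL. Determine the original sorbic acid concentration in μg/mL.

Overall dilution factor = 100 × 499.5 × 25.03 × 14.98 = 1.87 × 10⁷.
Original = 34.4 pg/mL × 1.87 × 10⁷ = 6.44 × 10⁸ pg/mL = 644 μg/mL.

644 μg/mL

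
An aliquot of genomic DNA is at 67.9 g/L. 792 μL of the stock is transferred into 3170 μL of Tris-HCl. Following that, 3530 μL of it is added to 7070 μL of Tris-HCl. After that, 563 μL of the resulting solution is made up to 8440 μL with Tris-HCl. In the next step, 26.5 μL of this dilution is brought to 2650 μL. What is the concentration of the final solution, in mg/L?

3.02 mg/L

Overall dilution factor = 5.003 × 3.003 × 14.99 × 100 = 2.25 × 10⁴.
67.9 g/L / 2.25 × 10⁴ = 3.02 × 10⁻³ g/L = 3.02 mg/L.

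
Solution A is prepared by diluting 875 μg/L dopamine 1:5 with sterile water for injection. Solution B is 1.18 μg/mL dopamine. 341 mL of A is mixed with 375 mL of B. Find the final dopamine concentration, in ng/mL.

701 ng/mL

C_A = 875 μg/L / 5 = 175 μg/L.
C_B = 1.18 μg/mL = 1180 μg/L.
C_mix = (C_A·V_A + C_B·V_B)/(V_A + V_B) = (175×341 + 1180×375) / 716.0 = 701 μg/L = 701 ng/mL.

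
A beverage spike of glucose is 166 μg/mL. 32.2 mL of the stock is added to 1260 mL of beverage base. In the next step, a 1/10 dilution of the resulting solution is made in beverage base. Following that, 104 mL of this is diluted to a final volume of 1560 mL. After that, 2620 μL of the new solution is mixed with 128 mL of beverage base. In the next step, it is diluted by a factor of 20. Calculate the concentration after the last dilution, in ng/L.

Overall dilution factor = 40.13 × 10 × 15 × 49.85 × 20 = 6.00 × 10⁶.
166 μg/mL / 6.00 × 10⁶ = 2.77 × 10⁻⁵ μg/mL = 27.7 ng/L.

27.7 ng/L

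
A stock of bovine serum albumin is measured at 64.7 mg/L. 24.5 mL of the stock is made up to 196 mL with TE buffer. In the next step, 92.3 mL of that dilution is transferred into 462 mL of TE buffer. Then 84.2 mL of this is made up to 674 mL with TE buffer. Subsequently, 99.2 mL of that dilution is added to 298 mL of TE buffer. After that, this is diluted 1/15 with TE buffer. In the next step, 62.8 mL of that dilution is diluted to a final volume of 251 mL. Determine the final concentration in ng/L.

Overall dilution factor = 8 × 6.005 × 8.005 × 4.004 × 15 × 3.997 = 9.23 × 10⁴.
64.7 mg/L / 9.23 × 10⁴ = 7.01 × 10⁻⁴ mg/L = 701 ng/L.

701 ng/L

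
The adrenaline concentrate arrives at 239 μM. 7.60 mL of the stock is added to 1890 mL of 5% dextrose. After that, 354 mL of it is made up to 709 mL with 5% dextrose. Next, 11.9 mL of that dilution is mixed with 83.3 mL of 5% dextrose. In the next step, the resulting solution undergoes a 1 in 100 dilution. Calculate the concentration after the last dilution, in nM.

0.597 nM

Overall dilution factor = 249.7 × 2.003 × 8 × 100 = 4.00 × 10⁵.
239 μM / 4.00 × 10⁵ = 5.97 × 10⁻⁴ μM = 0.597 nM.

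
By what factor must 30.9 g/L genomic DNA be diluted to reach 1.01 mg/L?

3.06 × 10⁴

Factor = C₀/C_target = 30.9 g/L / 1.01 mg/L = 3.06 × 10⁴.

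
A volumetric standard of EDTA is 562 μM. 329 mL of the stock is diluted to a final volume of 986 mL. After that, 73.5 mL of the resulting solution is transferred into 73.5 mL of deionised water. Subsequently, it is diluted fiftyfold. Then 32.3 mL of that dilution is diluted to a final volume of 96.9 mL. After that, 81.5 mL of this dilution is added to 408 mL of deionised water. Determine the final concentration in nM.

104 nM

Overall dilution factor = 2.997 × 2 × 50 × 3 × 6.006 = 5400.
562 μM / 5400 = 0.104 μM = 104 nM.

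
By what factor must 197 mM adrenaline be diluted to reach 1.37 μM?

1.44 × 10⁵

Factor = C₀/C_target = 197 mM / 1.37 μM = 1.44 × 10⁵.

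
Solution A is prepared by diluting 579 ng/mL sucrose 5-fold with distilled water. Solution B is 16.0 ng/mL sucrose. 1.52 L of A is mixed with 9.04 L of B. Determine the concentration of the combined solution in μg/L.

C_A = 579 ng/mL / 5 = 116 ng/mL.
C_mix = (C_A·V_A + C_B·V_B)/(V_A + V_B) = (116×1.52 + 16.0×9.04) / 10.56 = 30.4 ng/mL = 30.4 μg/L.

30.4 μg/L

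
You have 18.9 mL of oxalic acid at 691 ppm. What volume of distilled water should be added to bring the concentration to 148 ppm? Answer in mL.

69.3 mL

V₂ = C₁V₁/C₂ = 691 × 18.9 / 148 = 88.2 mL.
Diluent to add = V₂ − V₁ = 88.2 − 18.9 = 69.3 mL.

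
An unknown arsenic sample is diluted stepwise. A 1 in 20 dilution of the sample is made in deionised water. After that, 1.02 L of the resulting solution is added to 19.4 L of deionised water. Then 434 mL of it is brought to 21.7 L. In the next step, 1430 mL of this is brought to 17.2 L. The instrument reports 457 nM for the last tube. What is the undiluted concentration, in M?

0.110 M

Overall dilution factor = 20 × 20.02 × 50 × 12.03 = 2.41 × 10⁵.
Original = 457 nM × 2.41 × 10⁵ = 1.10 × 10⁸ nM = 0.110 M.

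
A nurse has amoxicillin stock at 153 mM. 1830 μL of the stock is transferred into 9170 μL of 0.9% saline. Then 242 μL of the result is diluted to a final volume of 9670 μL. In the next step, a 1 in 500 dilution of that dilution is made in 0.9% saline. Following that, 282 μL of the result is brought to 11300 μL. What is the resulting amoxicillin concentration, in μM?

0.0318 μM

Overall dilution factor = 6.011 × 39.96 × 500 × 40.07 = 4.81 × 10⁶.
153 mM / 4.81 × 10⁶ = 3.18 × 10⁻⁵ mM = 0.0318 μM.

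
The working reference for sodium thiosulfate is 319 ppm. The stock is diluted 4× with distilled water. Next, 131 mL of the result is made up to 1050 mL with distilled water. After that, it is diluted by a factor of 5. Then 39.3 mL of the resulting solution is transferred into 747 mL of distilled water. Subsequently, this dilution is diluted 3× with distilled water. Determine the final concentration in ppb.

Overall dilution factor = 4 × 8.015 × 5 × 20.01 × 3 = 9622.
319 ppm / 9622 = 0.0332 ppm = 33.2 ppb.

33.2 ppb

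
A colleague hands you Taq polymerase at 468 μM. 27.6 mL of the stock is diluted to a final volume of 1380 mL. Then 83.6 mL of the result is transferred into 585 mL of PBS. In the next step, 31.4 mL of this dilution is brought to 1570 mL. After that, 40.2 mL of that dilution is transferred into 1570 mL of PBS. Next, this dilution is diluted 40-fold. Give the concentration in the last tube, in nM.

0.0146 nM

Overall dilution factor = 50 × 7.998 × 50 × 40.05 × 40 = 3.20 × 10⁷.
468 μM / 3.20 × 10⁷ = 1.46 × 10⁻⁵ μM = 0.0146 nM.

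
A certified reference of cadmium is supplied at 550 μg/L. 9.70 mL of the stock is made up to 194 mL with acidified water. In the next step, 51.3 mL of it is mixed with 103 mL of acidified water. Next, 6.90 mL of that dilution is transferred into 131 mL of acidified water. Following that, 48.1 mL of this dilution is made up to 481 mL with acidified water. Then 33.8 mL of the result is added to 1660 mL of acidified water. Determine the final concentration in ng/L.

Overall dilution factor = 20 × 3.008 × 19.99 × 10 × 50.11 = 6.02 × 10⁵.
550 μg/L / 6.02 × 10⁵ = 9.13 × 10⁻⁴ μg/L = 0.913 ng/L.

0.913 ng/L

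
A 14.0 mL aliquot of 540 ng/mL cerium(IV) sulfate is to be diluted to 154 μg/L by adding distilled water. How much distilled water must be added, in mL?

154 μg/L = 154 ng/mL.
V₂ = C₁V₁/C₂ = 540 × 14.0 / 154 = 49.1 mL.
Diluent to add = V₂ − V₁ = 49.1 − 14.0 = 35.1 mL.

35.1 mL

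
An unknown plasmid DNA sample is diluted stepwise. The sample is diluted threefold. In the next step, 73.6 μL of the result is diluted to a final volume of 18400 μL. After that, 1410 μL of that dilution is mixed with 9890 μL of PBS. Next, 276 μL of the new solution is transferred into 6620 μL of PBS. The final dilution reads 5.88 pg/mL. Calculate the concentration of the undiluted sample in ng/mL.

Overall dilution factor = 3 × 250 × 8.014 × 24.99 = 1.50 × 10⁵.
Original = 5.88 pg/mL × 1.50 × 10⁵ = 8.83 × 10⁵ pg/mL = 883 ng/mL.

883 ng/mL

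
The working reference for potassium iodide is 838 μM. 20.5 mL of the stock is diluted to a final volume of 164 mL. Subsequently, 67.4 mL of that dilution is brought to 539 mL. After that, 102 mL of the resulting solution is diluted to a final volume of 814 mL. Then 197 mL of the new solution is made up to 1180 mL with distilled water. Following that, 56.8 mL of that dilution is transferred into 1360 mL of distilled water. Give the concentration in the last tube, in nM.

Overall dilution factor = 8 × 7.997 × 7.980 × 5.990 × 24.94 = 7.63 × 10⁴.
838 μM / 7.63 × 10⁴ = 0.0110 μM = 11.0 nM.

11.0 nM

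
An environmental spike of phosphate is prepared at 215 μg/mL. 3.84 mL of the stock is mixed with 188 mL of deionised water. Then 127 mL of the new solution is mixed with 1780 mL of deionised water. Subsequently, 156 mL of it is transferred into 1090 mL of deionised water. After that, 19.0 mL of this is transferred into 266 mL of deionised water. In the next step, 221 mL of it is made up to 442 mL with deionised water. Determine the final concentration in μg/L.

1.20 μg/L

Overall dilution factor = 49.96 × 15.02 × 7.987 × 15 × 2 = 1.80 × 10⁵.
215 μg/mL / 1.80 × 10⁵ = 1.20 × 10⁻³ μg/mL = 1.20 μg/L.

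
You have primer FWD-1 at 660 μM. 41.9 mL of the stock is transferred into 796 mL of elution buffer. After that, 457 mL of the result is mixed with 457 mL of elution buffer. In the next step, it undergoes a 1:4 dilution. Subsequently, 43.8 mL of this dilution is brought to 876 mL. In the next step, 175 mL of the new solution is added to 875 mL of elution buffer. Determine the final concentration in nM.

Overall dilution factor = 20.00 × 2 × 4 × 20 × 6 = 1.92 × 10⁴.
660 μM / 1.92 × 10⁴ = 0.0344 μM = 34.4 nM.

34.4 nM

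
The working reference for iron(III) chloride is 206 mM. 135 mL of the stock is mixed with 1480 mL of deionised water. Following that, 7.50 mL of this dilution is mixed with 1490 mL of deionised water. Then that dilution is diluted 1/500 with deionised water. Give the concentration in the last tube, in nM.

172 nM

Overall dilution factor = 11.96 × 199.7 × 500 = 1.19 × 10⁶.
206 mM / 1.19 × 10⁶ = 1.72 × 10⁻⁴ mM = 172 nM.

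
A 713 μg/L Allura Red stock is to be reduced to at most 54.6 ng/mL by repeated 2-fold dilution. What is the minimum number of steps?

4

Need 2ⁿ ≥ 13.1, so n ≥ log(13.1)/log(2) = 3.71.
Minimum whole steps: n = 4.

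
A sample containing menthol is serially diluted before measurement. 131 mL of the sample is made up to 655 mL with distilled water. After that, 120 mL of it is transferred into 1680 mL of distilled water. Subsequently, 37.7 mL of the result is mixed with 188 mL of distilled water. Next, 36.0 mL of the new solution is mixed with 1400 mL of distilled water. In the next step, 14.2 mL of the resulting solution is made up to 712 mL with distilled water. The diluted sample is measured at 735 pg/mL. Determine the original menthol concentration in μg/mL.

660 μg/mL

Overall dilution factor = 5 × 15 × 5.987 × 39.89 × 50.14 = 8.98 × 10⁵.
Original = 735 pg/mL × 8.98 × 10⁵ = 6.60 × 10⁸ pg/mL = 660 μg/mL.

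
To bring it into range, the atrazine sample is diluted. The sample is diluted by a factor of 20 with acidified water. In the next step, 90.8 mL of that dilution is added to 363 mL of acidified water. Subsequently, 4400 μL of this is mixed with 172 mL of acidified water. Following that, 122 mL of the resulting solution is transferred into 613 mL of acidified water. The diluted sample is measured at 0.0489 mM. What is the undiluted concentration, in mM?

1180 mM

Overall dilution factor = 20 × 4.998 × 40.09 × 6.025 = 2.41 × 10⁴.
Original = 0.0489 mM × 2.41 × 10⁴ = 1181 mM.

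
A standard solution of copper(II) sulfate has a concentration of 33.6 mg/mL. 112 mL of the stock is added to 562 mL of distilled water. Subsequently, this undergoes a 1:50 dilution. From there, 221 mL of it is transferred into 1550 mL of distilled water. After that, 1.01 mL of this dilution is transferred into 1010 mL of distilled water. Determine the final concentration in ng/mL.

13.9 ng/mL

Overall dilution factor = 6.018 × 50 × 8.014 × 1001 = 2.41 × 10⁶.
33.6 mg/mL / 2.41 × 10⁶ = 1.39 × 10⁻⁵ mg/mL = 13.9 ng/mL.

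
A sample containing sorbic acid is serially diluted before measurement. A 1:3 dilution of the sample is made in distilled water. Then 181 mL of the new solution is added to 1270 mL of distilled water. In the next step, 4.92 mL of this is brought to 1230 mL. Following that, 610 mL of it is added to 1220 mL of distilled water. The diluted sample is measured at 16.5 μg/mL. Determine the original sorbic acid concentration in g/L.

298 g/L

Overall dilution factor = 3 × 8.017 × 250 × 3 = 1.80 × 10⁴.
Original = 16.5 μg/mL × 1.80 × 10⁴ = 2.98 × 10⁵ μg/mL = 298 g/L.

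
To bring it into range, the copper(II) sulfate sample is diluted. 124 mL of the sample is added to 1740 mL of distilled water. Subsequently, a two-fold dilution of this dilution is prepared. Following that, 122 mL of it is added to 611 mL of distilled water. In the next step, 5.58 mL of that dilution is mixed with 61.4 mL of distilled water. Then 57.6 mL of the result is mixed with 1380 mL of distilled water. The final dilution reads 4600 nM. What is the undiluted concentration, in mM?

Overall dilution factor = 15.03 × 2 × 6.008 × 12.00 × 24.96 = 5.41 × 10⁴.
Original = 4600 nM × 5.41 × 10⁴ = 2.49 × 10⁸ nM = 249 mM.

249 mM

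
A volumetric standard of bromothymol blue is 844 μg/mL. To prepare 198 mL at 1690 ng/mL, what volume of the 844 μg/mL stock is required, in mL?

1690 ng/mL = 1.69 μg/mL.
V₁ = C₂V₂/C₁ = 1.69 × 198 / 844 = 0.396 mL.

0.396 mL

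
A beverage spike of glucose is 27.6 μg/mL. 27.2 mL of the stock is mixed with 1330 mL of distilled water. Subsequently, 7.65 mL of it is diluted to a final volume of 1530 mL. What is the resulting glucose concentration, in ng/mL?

Overall dilution factor = 49.90 × 200 = 9979.
27.6 μg/mL / 9979 = 2.77 × 10⁻³ μg/mL = 2.77 ng/mL.

2.77 ng/mL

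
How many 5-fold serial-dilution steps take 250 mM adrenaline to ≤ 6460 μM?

Need 5ⁿ ≥ 38.7, so n ≥ log(38.7)/log(5) = 2.27.
Minimum whole steps: n = 3.

3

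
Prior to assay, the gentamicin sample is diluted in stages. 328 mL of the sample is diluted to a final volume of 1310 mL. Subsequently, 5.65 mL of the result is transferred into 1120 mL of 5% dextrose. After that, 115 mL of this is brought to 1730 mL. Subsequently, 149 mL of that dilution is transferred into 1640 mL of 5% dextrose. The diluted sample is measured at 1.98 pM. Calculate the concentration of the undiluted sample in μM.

0.285 μM

Overall dilution factor = 3.994 × 199.2 × 15.04 × 12.01 = 1.44 × 10⁵.
Original = 1.98 pM × 1.44 × 10⁵ = 2.85 × 10⁵ pM = 0.285 μM.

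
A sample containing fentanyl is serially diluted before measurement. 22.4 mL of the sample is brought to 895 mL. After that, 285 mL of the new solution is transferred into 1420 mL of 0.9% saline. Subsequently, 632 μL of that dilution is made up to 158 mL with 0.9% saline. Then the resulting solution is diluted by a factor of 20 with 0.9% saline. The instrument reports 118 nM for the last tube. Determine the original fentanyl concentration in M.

Overall dilution factor = 39.96 × 5.982 × 250 × 20 = 1.20 × 10⁶.
Original = 118 nM × 1.20 × 10⁶ = 1.41 × 10⁸ nM = 0.141 M.

0.141 M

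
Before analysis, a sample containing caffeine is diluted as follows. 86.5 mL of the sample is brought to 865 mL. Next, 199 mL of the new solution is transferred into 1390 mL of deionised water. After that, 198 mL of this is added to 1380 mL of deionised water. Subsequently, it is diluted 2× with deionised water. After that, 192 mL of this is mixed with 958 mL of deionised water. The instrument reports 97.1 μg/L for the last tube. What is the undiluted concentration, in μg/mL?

740 μg/mL

Overall dilution factor = 10 × 7.985 × 7.970 × 2 × 5.990 = 7623.
Original = 97.1 μg/L × 7623 = 7.40 × 10⁵ μg/L = 740 μg/mL.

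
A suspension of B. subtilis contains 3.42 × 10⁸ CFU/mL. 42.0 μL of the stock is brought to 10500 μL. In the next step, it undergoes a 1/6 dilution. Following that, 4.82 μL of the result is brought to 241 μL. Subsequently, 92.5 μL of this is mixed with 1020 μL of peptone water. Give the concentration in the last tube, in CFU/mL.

Overall dilution factor = 250 × 6 × 50 × 12.03 = 9.02 × 10⁵.
3.42 × 10⁸ CFU/mL / 9.02 × 10⁵ = 379 CFU/mL.

379 CFU/mL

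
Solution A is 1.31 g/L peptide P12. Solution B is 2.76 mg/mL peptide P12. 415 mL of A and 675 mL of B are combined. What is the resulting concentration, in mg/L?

C_B = 2.76 mg/mL = 2.76 g/L.
C_mix = (C_A·V_A + C_B·V_B)/(V_A + V_B) = (1.31×415 + 2.76×675) / 1090 = 2.21 g/L = 2210 mg/L.

2210 mg/L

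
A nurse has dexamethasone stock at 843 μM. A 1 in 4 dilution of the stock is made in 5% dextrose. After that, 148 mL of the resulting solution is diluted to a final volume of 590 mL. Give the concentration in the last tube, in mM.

0.0529 mM

Overall dilution factor = 4 × 3.986 = 15.9.
843 μM / 15.9 = 52.9 μM = 0.0529 mM.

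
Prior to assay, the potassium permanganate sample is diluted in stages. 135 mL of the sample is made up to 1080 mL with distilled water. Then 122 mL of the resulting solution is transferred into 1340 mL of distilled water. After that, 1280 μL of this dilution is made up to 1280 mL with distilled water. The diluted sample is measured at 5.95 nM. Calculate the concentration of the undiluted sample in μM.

570 μM

Overall dilution factor = 8 × 11.98 × 1000 = 9.59 × 10⁴.
Original = 5.95 nM × 9.59 × 10⁴ = 5.70 × 10⁵ nM = 570 μM.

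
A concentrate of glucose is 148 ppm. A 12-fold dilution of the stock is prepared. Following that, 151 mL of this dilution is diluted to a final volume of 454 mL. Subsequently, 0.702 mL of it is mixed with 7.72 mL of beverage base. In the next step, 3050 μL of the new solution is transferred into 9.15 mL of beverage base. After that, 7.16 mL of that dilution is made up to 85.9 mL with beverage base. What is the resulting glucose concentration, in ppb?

Overall dilution factor = 12 × 3.007 × 12.00 × 4 × 12.00 = 2.08 × 10⁴.
148 ppm / 2.08 × 10⁴ = 7.12 × 10⁻³ ppm = 7.12 ppb.

7.12 ppb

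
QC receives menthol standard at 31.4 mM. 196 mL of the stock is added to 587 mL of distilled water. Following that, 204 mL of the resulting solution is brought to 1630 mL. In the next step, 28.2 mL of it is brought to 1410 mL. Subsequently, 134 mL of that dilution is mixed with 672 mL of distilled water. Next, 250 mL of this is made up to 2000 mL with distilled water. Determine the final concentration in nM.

Overall dilution factor = 3.995 × 7.990 × 50 × 6.015 × 8 = 7.68 × 10⁴.
31.4 mM / 7.68 × 10⁴ = 4.09 × 10⁻⁴ mM = 409 nM.

409 nM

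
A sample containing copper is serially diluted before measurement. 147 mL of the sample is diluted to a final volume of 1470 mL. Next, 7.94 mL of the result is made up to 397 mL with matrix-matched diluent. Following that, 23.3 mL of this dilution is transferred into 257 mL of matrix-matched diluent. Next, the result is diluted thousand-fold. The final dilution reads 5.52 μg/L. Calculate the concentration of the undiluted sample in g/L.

33.2 g/L

Overall dilution factor = 10 × 50 × 12.03 × 1000 = 6.02 × 10⁶.
Original = 5.52 μg/L × 6.02 × 10⁶ = 3.32 × 10⁷ μg/L = 33.2 g/L.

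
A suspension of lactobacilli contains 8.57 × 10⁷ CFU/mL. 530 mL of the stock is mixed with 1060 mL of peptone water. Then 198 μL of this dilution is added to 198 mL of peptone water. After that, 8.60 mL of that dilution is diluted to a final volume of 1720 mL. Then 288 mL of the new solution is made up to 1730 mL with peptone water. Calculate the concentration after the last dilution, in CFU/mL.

23.8 CFU/mL

Overall dilution factor = 3 × 1001 × 200 × 6.007 = 3.61 × 10⁶.
8.57 × 10⁷ CFU/mL / 3.61 × 10⁶ = 23.8 CFU/mL.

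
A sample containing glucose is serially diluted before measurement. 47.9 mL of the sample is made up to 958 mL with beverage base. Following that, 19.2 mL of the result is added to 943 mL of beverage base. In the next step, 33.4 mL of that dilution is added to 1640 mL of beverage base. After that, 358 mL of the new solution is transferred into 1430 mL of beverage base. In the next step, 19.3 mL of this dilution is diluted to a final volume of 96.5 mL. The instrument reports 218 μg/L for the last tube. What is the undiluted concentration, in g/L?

Overall dilution factor = 20 × 50.11 × 50.10 × 4.994 × 5 = 1.25 × 10⁶.
Original = 218 μg/L × 1.25 × 10⁶ = 2.73 × 10⁸ μg/L = 273 g/L.

273 g/L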